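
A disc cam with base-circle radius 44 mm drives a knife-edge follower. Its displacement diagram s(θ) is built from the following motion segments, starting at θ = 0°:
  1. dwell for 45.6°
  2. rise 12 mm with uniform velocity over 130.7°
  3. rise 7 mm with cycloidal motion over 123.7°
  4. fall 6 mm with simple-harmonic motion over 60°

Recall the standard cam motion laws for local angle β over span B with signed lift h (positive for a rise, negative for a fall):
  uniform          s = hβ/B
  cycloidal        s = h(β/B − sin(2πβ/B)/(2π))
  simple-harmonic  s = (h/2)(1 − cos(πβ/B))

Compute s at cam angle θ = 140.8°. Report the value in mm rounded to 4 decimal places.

seg 1 [0°–45.6°] dwell: s stays 0.0000
seg 2 [45.6°–176.3°] uniform, h=12: θ=140.8° here. β=95.2, B=130.7. 12·95.2/130.7 = 8.7406 → s = 8.7406

8.7406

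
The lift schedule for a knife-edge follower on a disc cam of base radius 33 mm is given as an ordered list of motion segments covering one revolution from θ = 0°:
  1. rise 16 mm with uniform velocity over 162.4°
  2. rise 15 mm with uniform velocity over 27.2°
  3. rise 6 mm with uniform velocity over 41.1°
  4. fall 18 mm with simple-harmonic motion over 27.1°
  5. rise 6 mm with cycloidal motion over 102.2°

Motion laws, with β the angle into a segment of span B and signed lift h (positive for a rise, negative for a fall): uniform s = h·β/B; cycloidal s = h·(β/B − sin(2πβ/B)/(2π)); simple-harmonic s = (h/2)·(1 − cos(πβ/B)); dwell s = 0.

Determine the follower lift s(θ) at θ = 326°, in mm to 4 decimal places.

seg 1 [0°–162.4°] uniform, h=16: full span → s += 16 → s = 16.0000
seg 2 [162.4°–189.6°] uniform, h=15: full span → s += 15 → s = 31.0000
seg 3 [189.6°–230.7°] uniform, h=6: full span → s += 6 → s = 37.0000
seg 4 [230.7°–257.8°] simple-harmonic, h=-18: full span → s += -18 → s = 19.0000
seg 5 [257.8°–360°] cycloidal, h=6: θ=326° here. β=68.2, B=102.2. 6·(0.6673 − sin(2π·0.6673)/(2π)) = 4.8329 → s = 23.8329

23.8329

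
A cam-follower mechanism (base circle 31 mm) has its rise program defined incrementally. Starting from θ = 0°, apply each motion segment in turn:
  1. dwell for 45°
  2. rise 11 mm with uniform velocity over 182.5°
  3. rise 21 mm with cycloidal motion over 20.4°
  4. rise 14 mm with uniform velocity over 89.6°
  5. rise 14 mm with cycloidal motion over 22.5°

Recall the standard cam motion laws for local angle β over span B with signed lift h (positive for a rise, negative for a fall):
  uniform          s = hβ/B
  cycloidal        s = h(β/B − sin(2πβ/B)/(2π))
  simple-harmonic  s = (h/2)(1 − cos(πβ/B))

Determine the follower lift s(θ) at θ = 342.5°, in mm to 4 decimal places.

seg 1 [0°–45°] dwell: s stays 0.0000
seg 2 [45°–227.5°] uniform, h=11: full span → s += 11 → s = 11.0000
seg 3 [227.5°–247.9°] cycloidal, h=21: full span → s += 21 → s = 32.0000
seg 4 [247.9°–337.5°] uniform, h=14: full span → s += 14 → s = 46.0000
seg 5 [337.5°–360°] cycloidal, h=14: θ=342.5° here. β=5, B=22.5. 14·(0.2222 − sin(2π·0.2222)/(2π)) = 0.9168 → s = 46.9168

46.9168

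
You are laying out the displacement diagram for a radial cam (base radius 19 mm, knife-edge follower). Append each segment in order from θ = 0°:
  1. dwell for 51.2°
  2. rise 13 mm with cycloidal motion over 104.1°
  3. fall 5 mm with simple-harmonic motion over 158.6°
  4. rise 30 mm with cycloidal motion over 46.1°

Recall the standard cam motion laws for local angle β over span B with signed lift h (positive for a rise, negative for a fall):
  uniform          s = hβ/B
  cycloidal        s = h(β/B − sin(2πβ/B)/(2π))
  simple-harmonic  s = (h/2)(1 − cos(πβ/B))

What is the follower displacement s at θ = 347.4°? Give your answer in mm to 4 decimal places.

seg 1 [0°–51.2°] dwell: s stays 0.0000
seg 2 [51.2°–155.3°] cycloidal, h=13: full span → s += 13 → s = 13.0000
seg 3 [155.3°–313.9°] simple-harmonic, h=-5: full span → s += -5 → s = 8.0000
seg 4 [313.9°–360°] cycloidal, h=30: θ=347.4° here. β=33.5, B=46.1. 30·(0.7267 − sin(2π·0.7267)/(2π)) = 26.5239 → s = 34.5239

34.5239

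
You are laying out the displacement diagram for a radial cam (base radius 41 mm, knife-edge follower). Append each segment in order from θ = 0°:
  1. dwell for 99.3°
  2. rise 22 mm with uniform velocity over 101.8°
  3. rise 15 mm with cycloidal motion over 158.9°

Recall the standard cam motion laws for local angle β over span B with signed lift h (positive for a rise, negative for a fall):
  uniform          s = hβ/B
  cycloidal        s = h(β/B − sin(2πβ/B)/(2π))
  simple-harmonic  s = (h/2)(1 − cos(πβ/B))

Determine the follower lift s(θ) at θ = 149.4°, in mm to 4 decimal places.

seg 1 [0°–99.3°] dwell: s stays 0.0000
seg 2 [99.3°–201.1°] uniform, h=22: θ=149.4° here. β=50.1, B=101.8. 22·50.1/101.8 = 10.8271 → s = 10.8271

10.8271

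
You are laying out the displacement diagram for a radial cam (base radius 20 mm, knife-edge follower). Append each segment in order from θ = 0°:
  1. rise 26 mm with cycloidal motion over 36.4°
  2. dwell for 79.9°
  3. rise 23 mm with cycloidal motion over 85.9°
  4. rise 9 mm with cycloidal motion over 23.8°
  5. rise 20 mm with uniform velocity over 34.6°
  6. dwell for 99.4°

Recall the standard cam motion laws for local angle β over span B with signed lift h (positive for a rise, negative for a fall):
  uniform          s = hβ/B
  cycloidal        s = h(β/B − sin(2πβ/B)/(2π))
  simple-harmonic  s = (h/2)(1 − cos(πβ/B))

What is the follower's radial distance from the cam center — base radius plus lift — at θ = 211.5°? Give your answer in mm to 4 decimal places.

seg 1 [0°–36.4°] cycloidal, h=26: full span → s += 26 → s = 26.0000
seg 2 [36.4°–116.3°] dwell: s stays 26.0000
seg 3 [116.3°–202.2°] cycloidal, h=23: full span → s += 23 → s = 49.0000
seg 4 [202.2°–226°] cycloidal, h=9: θ=211.5° here. β=9.3, B=23.8. 9·(0.3908 − sin(2π·0.3908)/(2π)) = 2.6090 → s = 51.6090
radial distance = base radius + s = 20 + 51.6090 = 71.6090

71.6090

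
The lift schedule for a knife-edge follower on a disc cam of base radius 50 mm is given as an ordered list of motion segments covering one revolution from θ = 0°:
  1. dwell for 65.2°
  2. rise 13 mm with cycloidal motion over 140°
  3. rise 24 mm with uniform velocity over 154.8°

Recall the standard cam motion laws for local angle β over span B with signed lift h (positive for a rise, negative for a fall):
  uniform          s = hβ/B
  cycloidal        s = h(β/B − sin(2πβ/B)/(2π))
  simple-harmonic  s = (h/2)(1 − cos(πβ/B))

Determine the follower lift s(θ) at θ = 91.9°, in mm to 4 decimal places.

seg 1 [0°–65.2°] dwell: s stays 0.0000
seg 2 [65.2°–205.2°] cycloidal, h=13: θ=91.9° here. β=26.7, B=140. 13·(0.1907 − sin(2π·0.1907)/(2π)) = 0.5522 → s = 0.5522

0.5522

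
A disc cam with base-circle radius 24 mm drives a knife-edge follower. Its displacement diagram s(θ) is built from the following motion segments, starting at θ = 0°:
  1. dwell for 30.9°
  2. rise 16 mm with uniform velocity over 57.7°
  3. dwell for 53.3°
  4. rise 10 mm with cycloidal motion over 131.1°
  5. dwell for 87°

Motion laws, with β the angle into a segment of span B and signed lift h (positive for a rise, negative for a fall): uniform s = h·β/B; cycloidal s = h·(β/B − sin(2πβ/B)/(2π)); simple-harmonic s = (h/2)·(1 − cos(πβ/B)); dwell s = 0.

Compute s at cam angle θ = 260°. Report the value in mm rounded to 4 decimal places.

seg 1 [0°–30.9°] dwell: s stays 0.0000
seg 2 [30.9°–88.6°] uniform, h=16: full span → s += 16 → s = 16.0000
seg 3 [88.6°–141.9°] dwell: s stays 16.0000
seg 4 [141.9°–273°] cycloidal, h=10: θ=260° here. β=118.1, B=131.1. 10·(0.9008 − sin(2π·0.9008)/(2π)) = 9.9371 → s = 25.9371

25.9371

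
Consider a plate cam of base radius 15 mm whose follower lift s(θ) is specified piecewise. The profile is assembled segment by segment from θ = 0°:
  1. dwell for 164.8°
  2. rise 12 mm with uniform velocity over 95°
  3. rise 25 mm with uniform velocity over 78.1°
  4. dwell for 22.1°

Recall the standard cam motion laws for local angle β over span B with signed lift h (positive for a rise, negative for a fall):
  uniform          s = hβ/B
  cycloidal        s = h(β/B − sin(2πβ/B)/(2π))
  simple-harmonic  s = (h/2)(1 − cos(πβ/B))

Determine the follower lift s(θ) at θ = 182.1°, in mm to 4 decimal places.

seg 1 [0°–164.8°] dwell: s stays 0.0000
seg 2 [164.8°–259.8°] uniform, h=12: θ=182.1° here. β=17.3, B=95. 12·17.3/95 = 2.1853 → s = 2.1853

2.1853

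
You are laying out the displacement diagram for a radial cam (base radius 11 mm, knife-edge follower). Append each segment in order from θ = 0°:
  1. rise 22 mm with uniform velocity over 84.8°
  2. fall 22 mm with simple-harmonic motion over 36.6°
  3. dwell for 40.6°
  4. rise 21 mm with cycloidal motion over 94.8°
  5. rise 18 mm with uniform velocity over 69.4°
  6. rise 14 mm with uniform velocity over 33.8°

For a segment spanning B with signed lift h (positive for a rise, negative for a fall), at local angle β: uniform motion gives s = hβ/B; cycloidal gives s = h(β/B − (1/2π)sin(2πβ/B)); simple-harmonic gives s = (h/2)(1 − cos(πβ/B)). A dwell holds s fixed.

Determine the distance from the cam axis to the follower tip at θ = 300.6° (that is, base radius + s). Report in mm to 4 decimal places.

seg 1 [0°–84.8°] uniform, h=22: full span → s += 22 → s = 22.0000
seg 2 [84.8°–121.4°] simple-harmonic, h=-22: full span → s += -22 → s = 0.0000
seg 3 [121.4°–162°] dwell: s stays 0.0000
seg 4 [162°–256.8°] cycloidal, h=21: full span → s += 21 → s = 21.0000
seg 5 [256.8°–326.2°] uniform, h=18: θ=300.6° here. β=43.8, B=69.4. 18·43.8/69.4 = 11.3602 → s = 32.3602
radial distance = base radius + s = 11 + 32.3602 = 43.3602

43.3602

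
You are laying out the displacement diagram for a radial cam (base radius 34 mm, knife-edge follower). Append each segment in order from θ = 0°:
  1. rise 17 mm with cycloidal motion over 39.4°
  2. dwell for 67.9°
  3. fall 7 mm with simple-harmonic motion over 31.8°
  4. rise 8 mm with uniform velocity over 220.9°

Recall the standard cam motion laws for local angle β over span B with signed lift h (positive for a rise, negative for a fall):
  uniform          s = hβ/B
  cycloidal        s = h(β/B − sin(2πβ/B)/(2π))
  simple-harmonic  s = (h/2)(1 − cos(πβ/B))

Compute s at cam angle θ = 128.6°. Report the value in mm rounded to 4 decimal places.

seg 1 [0°–39.4°] cycloidal, h=17: full span → s += 17 → s = 17.0000
seg 2 [39.4°–107.3°] dwell: s stays 17.0000
seg 3 [107.3°–139.1°] simple-harmonic, h=-7: θ=128.6° here. β=21.3, B=31.8. -7/2·(1 − cos(π·0.6698)) = -5.2799 → s = 11.7201

11.7201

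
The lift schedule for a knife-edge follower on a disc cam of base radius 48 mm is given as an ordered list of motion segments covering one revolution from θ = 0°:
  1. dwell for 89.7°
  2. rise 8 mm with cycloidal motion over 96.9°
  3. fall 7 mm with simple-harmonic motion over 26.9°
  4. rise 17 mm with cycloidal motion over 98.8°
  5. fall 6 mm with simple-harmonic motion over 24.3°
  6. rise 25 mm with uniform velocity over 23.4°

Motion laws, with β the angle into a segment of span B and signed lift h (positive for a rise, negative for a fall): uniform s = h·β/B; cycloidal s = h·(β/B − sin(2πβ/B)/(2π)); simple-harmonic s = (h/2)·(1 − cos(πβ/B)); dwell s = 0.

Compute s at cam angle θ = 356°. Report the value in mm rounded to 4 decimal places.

seg 1 [0°–89.7°] dwell: s stays 0.0000
seg 2 [89.7°–186.6°] cycloidal, h=8: full span → s += 8 → s = 8.0000
seg 3 [186.6°–213.5°] simple-harmonic, h=-7: full span → s += -7 → s = 1.0000
seg 4 [213.5°–312.3°] cycloidal, h=17: full span → s += 17 → s = 18.0000
seg 5 [312.3°–336.6°] simple-harmonic, h=-6: full span → s += -6 → s = 12.0000
seg 6 [336.6°–360°] uniform, h=25: θ=356° here. β=19.4, B=23.4. 25·19.4/23.4 = 20.7265 → s = 32.7265

32.7265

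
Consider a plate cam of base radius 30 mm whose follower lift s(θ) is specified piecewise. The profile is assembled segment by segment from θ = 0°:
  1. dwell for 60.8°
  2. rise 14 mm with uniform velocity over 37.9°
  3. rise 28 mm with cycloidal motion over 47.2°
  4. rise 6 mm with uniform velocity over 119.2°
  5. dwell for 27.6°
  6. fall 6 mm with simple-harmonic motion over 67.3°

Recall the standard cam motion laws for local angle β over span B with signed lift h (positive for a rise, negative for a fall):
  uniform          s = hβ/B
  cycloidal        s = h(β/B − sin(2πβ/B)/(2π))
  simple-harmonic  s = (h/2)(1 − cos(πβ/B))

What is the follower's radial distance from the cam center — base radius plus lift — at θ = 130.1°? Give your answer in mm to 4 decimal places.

seg 1 [0°–60.8°] dwell: s stays 0.0000
seg 2 [60.8°–98.7°] uniform, h=14: full span → s += 14 → s = 14.0000
seg 3 [98.7°–145.9°] cycloidal, h=28: θ=130.1° here. β=31.4, B=47.2. 28·(0.6653 − sin(2π·0.6653)/(2π)) = 22.4665 → s = 36.4665
radial distance = base radius + s = 30 + 36.4665 = 66.4665

66.4665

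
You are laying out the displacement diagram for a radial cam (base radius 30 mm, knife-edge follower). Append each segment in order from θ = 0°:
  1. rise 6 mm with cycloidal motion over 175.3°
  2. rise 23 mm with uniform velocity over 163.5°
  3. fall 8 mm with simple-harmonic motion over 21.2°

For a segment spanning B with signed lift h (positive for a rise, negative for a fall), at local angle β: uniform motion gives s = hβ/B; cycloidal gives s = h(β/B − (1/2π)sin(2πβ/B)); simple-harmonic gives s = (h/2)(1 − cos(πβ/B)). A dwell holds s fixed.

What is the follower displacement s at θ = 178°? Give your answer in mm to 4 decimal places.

seg 1 [0°–175.3°] cycloidal, h=6: full span → s += 6 → s = 6.0000
seg 2 [175.3°–338.8°] uniform, h=23: θ=178° here. β=2.7, B=163.5. 23·2.7/163.5 = 0.3798 → s = 6.3798

6.3798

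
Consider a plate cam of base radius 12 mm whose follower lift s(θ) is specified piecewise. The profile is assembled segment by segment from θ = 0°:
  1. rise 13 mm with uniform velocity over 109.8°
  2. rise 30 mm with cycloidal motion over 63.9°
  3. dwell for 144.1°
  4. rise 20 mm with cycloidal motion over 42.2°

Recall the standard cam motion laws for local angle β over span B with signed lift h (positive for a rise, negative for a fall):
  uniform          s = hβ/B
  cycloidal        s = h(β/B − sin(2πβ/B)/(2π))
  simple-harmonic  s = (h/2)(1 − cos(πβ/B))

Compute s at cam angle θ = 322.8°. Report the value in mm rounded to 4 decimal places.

seg 1 [0°–109.8°] uniform, h=13: full span → s += 13 → s = 13.0000
seg 2 [109.8°–173.7°] cycloidal, h=30: full span → s += 30 → s = 43.0000
seg 3 [173.7°–317.8°] dwell: s stays 43.0000
seg 4 [317.8°–360°] cycloidal, h=20: θ=322.8° here. β=5, B=42.2. 20·(0.1185 − sin(2π·0.1185)/(2π)) = 0.2129 → s = 43.2129

43.2129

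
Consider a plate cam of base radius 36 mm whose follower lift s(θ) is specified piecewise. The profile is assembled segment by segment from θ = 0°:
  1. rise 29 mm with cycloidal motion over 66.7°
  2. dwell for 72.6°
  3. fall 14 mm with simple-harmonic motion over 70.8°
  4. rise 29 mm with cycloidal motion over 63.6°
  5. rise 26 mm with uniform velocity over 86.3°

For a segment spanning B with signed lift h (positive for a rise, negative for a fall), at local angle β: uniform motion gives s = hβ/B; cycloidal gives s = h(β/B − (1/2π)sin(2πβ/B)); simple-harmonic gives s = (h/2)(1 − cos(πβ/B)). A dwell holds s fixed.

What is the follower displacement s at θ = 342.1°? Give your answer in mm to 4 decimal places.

seg 1 [0°–66.7°] cycloidal, h=29: full span → s += 29 → s = 29.0000
seg 2 [66.7°–139.3°] dwell: s stays 29.0000
seg 3 [139.3°–210.1°] simple-harmonic, h=-14: full span → s += -14 → s = 15.0000
seg 4 [210.1°–273.7°] cycloidal, h=29: full span → s += 29 → s = 44.0000
seg 5 [273.7°–360°] uniform, h=26: θ=342.1° here. β=68.4, B=86.3. 26·68.4/86.3 = 20.6072 → s = 64.6072

64.6072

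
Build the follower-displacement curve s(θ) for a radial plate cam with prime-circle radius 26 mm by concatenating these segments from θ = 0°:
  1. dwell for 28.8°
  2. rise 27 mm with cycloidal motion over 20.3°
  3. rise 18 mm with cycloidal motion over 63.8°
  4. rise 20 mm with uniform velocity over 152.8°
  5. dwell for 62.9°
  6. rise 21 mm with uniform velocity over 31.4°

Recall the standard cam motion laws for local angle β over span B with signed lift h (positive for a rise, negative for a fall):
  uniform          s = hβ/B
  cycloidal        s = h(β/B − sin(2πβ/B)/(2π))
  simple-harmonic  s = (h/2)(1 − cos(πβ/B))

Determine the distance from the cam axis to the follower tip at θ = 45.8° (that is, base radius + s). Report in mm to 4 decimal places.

seg 1 [0°–28.8°] dwell: s stays 0.0000
seg 2 [28.8°–49.1°] cycloidal, h=27: θ=45.8° here. β=17, B=20.3. 27·(0.8374 − sin(2π·0.8374)/(2π)) = 26.2757 → s = 26.2757
radial distance = base radius + s = 26 + 26.2757 = 52.2757

52.2757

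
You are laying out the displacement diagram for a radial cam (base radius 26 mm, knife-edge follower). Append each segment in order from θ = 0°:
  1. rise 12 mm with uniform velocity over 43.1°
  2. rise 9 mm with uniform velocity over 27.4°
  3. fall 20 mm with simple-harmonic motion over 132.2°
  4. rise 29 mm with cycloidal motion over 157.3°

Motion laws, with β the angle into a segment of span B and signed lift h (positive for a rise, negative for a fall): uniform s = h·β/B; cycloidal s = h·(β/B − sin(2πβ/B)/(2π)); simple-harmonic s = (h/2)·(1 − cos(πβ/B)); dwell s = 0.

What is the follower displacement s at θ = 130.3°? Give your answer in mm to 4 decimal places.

seg 1 [0°–43.1°] uniform, h=12: full span → s += 12 → s = 12.0000
seg 2 [43.1°–70.5°] uniform, h=9: full span → s += 9 → s = 21.0000
seg 3 [70.5°–202.7°] simple-harmonic, h=-20: θ=130.3° here. β=59.8, B=132.2. -20/2·(1 − cos(π·0.4523)) = -8.5085 → s = 12.4915

12.4915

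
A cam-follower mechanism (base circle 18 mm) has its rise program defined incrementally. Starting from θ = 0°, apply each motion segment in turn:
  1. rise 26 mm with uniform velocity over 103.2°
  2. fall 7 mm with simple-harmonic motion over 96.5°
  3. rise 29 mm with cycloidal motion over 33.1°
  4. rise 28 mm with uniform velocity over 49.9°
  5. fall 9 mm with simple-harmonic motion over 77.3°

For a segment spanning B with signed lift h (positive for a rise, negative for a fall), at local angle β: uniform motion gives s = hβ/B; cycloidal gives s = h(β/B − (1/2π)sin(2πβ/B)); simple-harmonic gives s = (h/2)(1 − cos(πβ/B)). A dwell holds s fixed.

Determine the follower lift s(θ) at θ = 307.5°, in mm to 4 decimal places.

seg 1 [0°–103.2°] uniform, h=26: full span → s += 26 → s = 26.0000
seg 2 [103.2°–199.7°] simple-harmonic, h=-7: full span → s += -7 → s = 19.0000
seg 3 [199.7°–232.8°] cycloidal, h=29: full span → s += 29 → s = 48.0000
seg 4 [232.8°–282.7°] uniform, h=28: full span → s += 28 → s = 76.0000
seg 5 [282.7°–360°] simple-harmonic, h=-9: θ=307.5° here. β=24.8, B=77.3. -9/2·(1 − cos(π·0.3208)) = -2.0987 → s = 73.9013

73.9013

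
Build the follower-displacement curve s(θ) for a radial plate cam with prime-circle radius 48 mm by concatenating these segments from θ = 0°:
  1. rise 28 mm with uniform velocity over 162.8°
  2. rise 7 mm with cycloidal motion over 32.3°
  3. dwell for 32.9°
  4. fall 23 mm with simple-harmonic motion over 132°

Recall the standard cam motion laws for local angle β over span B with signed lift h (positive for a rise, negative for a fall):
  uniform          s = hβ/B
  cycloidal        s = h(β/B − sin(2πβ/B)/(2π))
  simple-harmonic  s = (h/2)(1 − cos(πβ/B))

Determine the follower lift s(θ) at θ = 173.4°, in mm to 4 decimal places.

seg 1 [0°–162.8°] uniform, h=28: full span → s += 28 → s = 28.0000
seg 2 [162.8°–195.1°] cycloidal, h=7: θ=173.4° here. β=10.6, B=32.3. 7·(0.3282 − sin(2π·0.3282)/(2π)) = 1.3148 → s = 29.3148

29.3148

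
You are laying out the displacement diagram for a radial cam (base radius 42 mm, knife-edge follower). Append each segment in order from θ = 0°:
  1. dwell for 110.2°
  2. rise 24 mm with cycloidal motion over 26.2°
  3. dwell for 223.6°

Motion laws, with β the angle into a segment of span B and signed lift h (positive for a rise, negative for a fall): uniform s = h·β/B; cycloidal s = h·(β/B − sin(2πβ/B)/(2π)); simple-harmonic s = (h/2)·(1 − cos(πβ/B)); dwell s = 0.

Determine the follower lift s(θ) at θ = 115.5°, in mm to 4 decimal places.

seg 1 [0°–110.2°] dwell: s stays 0.0000
seg 2 [110.2°–136.4°] cycloidal, h=24: θ=115.5° here. β=5.3, B=26.2. 24·(0.2023 − sin(2π·0.2023)/(2π)) = 1.2056 → s = 1.2056

1.2056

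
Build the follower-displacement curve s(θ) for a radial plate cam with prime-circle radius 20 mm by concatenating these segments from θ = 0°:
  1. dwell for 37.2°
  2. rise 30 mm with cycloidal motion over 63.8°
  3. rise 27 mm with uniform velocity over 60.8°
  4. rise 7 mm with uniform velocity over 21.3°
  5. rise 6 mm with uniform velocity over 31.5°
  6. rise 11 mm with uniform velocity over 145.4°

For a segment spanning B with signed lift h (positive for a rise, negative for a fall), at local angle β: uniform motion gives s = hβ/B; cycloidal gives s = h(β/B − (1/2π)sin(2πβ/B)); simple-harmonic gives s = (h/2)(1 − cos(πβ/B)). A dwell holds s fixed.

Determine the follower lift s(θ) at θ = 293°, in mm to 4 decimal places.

seg 1 [0°–37.2°] dwell: s stays 0.0000
seg 2 [37.2°–101°] cycloidal, h=30: full span → s += 30 → s = 30.0000
seg 3 [101°–161.8°] uniform, h=27: full span → s += 27 → s = 57.0000
seg 4 [161.8°–183.1°] uniform, h=7: full span → s += 7 → s = 64.0000
seg 5 [183.1°–214.6°] uniform, h=6: full span → s += 6 → s = 70.0000
seg 6 [214.6°–360°] uniform, h=11: θ=293° here. β=78.4, B=145.4. 11·78.4/145.4 = 5.9312 → s = 75.9312

75.9312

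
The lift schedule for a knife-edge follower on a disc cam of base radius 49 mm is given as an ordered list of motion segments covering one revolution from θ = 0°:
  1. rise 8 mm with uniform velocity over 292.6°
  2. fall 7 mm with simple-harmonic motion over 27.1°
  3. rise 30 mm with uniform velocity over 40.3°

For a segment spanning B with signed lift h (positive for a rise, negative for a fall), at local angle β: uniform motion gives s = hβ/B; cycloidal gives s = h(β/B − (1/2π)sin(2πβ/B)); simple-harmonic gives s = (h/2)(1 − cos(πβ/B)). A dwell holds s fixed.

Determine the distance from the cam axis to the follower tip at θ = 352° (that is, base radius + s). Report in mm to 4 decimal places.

seg 1 [0°–292.6°] uniform, h=8: full span → s += 8 → s = 8.0000
seg 2 [292.6°–319.7°] simple-harmonic, h=-7: full span → s += -7 → s = 1.0000
seg 3 [319.7°–360°] uniform, h=30: θ=352° here. β=32.3, B=40.3. 30·32.3/40.3 = 24.0447 → s = 25.0447
radial distance = base radius + s = 49 + 25.0447 = 74.0447

74.0447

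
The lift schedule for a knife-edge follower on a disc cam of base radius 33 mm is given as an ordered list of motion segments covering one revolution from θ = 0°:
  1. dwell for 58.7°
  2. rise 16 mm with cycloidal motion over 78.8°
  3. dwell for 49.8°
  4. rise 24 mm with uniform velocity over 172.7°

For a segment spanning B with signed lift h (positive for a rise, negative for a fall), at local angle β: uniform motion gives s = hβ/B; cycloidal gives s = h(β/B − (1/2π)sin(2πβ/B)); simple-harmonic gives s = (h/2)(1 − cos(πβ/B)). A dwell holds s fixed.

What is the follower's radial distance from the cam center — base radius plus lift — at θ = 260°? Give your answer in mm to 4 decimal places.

seg 1 [0°–58.7°] dwell: s stays 0.0000
seg 2 [58.7°–137.5°] cycloidal, h=16: full span → s += 16 → s = 16.0000
seg 3 [137.5°–187.3°] dwell: s stays 16.0000
seg 4 [187.3°–360°] uniform, h=24: θ=260° here. β=72.7, B=172.7. 24·72.7/172.7 = 10.1031 → s = 26.1031
radial distance = base radius + s = 33 + 26.1031 = 59.1031

59.1031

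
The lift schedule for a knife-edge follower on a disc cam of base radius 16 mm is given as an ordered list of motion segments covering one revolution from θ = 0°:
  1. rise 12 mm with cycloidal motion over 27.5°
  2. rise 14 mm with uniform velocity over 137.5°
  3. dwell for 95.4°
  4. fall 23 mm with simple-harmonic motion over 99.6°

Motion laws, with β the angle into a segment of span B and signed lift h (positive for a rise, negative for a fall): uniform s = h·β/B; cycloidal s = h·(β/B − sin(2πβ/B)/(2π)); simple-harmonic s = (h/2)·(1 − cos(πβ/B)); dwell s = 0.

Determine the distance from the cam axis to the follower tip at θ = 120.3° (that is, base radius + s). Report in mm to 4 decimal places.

seg 1 [0°–27.5°] cycloidal, h=12: full span → s += 12 → s = 12.0000
seg 2 [27.5°–165°] uniform, h=14: θ=120.3° here. β=92.8, B=137.5. 14·92.8/137.5 = 9.4487 → s = 21.4487
radial distance = base radius + s = 16 + 21.4487 = 37.4487

37.4487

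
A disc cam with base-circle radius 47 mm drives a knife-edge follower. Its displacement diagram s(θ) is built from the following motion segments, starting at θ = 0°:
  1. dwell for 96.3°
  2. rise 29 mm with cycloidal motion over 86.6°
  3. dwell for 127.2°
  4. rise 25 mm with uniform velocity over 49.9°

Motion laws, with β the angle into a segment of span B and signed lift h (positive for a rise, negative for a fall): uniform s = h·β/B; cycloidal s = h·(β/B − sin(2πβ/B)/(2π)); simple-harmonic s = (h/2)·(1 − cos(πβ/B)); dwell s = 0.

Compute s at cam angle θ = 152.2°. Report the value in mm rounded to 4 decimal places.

seg 1 [0°–96.3°] dwell: s stays 0.0000
seg 2 [96.3°–182.9°] cycloidal, h=29: θ=152.2° here. β=55.9, B=86.6. 29·(0.6455 − sin(2π·0.6455)/(2π)) = 22.3752 → s = 22.3752

22.3752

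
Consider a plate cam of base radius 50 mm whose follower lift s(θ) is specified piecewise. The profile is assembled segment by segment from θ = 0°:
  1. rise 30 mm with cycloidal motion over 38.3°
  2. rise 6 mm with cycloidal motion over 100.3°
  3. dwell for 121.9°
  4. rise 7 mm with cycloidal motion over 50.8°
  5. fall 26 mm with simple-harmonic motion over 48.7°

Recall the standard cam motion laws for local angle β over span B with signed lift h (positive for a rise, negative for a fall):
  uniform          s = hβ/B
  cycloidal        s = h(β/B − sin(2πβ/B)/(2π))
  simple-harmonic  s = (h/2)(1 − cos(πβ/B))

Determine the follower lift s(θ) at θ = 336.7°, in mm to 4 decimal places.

seg 1 [0°–38.3°] cycloidal, h=30: full span → s += 30 → s = 30.0000
seg 2 [38.3°–138.6°] cycloidal, h=6: full span → s += 6 → s = 36.0000
seg 3 [138.6°–260.5°] dwell: s stays 36.0000
seg 4 [260.5°–311.3°] cycloidal, h=7: full span → s += 7 → s = 43.0000
seg 5 [311.3°–360°] simple-harmonic, h=-26: θ=336.7° here. β=25.4, B=48.7. -26/2·(1 − cos(π·0.5216)) = -13.8799 → s = 29.1201

29.1201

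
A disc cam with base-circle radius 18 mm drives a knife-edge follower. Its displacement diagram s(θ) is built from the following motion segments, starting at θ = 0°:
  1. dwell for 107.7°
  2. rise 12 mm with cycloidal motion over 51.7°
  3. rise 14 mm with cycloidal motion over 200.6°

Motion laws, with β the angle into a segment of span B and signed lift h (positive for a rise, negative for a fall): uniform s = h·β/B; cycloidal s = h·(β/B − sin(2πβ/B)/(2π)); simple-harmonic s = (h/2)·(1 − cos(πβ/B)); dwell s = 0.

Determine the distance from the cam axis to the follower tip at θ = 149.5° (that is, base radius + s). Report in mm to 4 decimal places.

seg 1 [0°–107.7°] dwell: s stays 0.0000
seg 2 [107.7°–159.4°] cycloidal, h=12: θ=149.5° here. β=41.8, B=51.7. 12·(0.8085 − sin(2π·0.8085)/(2π)) = 11.4844 → s = 11.4844
radial distance = base radius + s = 18 + 11.4844 = 29.4844

29.4844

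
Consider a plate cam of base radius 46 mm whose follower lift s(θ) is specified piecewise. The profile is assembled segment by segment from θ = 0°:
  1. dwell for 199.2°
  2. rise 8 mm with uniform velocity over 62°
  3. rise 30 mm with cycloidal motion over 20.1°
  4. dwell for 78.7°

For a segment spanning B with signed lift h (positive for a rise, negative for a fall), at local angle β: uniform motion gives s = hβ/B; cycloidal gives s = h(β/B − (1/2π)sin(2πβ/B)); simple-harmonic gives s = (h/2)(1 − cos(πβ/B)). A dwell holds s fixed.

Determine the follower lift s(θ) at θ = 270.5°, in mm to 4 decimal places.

seg 1 [0°–199.2°] dwell: s stays 0.0000
seg 2 [199.2°–261.2°] uniform, h=8: full span → s += 8 → s = 8.0000
seg 3 [261.2°–281.3°] cycloidal, h=30: θ=270.5° here. β=9.3, B=20.1. 30·(0.4627 − sin(2π·0.4627)/(2π)) = 12.7714 → s = 20.7714

20.7714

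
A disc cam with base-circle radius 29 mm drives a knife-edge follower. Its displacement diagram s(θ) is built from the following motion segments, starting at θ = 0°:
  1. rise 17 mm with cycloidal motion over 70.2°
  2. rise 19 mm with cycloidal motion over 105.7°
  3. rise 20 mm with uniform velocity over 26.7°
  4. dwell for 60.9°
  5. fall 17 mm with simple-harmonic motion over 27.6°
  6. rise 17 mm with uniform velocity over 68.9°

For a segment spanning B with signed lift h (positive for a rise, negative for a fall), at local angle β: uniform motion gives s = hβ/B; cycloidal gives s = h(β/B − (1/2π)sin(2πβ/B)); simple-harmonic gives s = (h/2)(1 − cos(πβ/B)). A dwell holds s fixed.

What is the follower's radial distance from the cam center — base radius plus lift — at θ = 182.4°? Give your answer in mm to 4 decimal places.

seg 1 [0°–70.2°] cycloidal, h=17: full span → s += 17 → s = 17.0000
seg 2 [70.2°–175.9°] cycloidal, h=19: full span → s += 19 → s = 36.0000
seg 3 [175.9°–202.6°] uniform, h=20: θ=182.4° here. β=6.5, B=26.7. 20·6.5/26.7 = 4.8689 → s = 40.8689
radial distance = base radius + s = 29 + 40.8689 = 69.8689

69.8689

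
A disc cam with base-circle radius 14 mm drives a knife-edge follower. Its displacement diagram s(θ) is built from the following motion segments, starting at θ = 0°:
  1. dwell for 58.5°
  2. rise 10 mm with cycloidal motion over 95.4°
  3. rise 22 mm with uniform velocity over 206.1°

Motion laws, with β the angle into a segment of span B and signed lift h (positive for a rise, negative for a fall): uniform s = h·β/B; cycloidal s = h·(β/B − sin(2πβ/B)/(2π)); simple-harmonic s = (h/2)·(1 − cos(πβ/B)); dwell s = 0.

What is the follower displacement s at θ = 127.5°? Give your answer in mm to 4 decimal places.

seg 1 [0°–58.5°] dwell: s stays 0.0000
seg 2 [58.5°–153.9°] cycloidal, h=10: θ=127.5° here. β=69, B=95.4. 10·(0.7233 − sin(2π·0.7233)/(2π)) = 8.8019 → s = 8.8019

8.8019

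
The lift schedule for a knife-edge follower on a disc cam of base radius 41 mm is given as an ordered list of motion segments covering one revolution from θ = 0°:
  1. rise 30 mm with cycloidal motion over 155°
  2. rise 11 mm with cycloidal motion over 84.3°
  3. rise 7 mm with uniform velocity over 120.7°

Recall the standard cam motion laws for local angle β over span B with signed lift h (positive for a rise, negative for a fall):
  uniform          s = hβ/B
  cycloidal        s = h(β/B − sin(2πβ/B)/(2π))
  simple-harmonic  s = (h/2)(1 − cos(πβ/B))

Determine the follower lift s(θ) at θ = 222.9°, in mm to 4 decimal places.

seg 1 [0°–155°] cycloidal, h=30: full span → s += 30 → s = 30.0000
seg 2 [155°–239.3°] cycloidal, h=11: θ=222.9° here. β=67.9, B=84.3. 11·(0.8055 − sin(2π·0.8055)/(2π)) = 10.5055 → s = 40.5055

40.5055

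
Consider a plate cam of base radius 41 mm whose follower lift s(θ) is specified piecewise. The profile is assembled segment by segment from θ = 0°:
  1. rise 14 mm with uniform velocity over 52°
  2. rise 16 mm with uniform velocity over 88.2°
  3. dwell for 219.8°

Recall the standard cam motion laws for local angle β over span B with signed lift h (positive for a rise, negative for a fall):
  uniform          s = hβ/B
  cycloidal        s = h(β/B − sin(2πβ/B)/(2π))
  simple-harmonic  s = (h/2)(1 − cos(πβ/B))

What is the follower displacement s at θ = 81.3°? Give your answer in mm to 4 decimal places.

seg 1 [0°–52°] uniform, h=14: full span → s += 14 → s = 14.0000
seg 2 [52°–140.2°] uniform, h=16: θ=81.3° here. β=29.3, B=88.2. 16·29.3/88.2 = 5.3152 → s = 19.3152

19.3152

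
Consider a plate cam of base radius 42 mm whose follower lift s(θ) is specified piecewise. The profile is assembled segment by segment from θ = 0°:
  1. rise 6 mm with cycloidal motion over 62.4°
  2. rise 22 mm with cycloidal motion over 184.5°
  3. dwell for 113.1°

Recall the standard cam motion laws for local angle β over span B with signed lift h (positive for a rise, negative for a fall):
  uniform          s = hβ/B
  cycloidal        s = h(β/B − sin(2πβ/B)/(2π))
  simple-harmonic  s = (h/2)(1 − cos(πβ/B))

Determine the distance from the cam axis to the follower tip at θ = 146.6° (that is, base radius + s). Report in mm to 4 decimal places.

seg 1 [0°–62.4°] cycloidal, h=6: full span → s += 6 → s = 6.0000
seg 2 [62.4°–246.9°] cycloidal, h=22: θ=146.6° here. β=84.2, B=184.5. 22·(0.4564 − sin(2π·0.4564)/(2π)) = 9.0922 → s = 15.0922
radial distance = base radius + s = 42 + 15.0922 = 57.0922

57.0922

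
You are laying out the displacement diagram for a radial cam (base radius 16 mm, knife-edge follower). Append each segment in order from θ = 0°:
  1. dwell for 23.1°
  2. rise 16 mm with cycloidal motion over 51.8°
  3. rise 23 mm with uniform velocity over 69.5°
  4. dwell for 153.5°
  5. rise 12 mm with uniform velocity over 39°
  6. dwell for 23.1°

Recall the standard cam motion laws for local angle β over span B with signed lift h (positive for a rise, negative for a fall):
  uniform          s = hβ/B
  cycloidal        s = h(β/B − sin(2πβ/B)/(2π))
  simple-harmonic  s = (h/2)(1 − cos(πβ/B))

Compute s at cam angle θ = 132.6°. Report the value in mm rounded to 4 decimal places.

seg 1 [0°–23.1°] dwell: s stays 0.0000
seg 2 [23.1°–74.9°] cycloidal, h=16: full span → s += 16 → s = 16.0000
seg 3 [74.9°–144.4°] uniform, h=23: θ=132.6° here. β=57.7, B=69.5. 23·57.7/69.5 = 19.0950 → s = 35.0950

35.0950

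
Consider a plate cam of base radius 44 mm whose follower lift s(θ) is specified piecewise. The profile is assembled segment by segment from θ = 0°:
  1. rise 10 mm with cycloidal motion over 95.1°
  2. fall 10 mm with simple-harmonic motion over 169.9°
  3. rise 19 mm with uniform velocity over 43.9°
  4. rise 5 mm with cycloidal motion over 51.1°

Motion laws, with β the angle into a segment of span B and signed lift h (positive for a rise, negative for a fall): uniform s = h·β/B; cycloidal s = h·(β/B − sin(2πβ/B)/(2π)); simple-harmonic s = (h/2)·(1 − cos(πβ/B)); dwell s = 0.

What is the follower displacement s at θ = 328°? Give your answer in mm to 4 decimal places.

seg 1 [0°–95.1°] cycloidal, h=10: full span → s += 10 → s = 10.0000
seg 2 [95.1°–265°] simple-harmonic, h=-10: full span → s += -10 → s = 0.0000
seg 3 [265°–308.9°] uniform, h=19: full span → s += 19 → s = 19.0000
seg 4 [308.9°–360°] cycloidal, h=5: θ=328° here. β=19.1, B=51.1. 5·(0.3738 − sin(2π·0.3738)/(2π)) = 1.3019 → s = 20.3019

20.3019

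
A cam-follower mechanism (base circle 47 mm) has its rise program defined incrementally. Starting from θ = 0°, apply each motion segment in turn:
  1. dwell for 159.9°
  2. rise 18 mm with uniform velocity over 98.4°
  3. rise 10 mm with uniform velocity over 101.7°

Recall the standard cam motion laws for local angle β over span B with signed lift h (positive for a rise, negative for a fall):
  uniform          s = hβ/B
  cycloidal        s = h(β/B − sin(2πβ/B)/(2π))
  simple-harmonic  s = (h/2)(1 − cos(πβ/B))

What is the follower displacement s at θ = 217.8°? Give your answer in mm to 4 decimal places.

seg 1 [0°–159.9°] dwell: s stays 0.0000
seg 2 [159.9°–258.3°] uniform, h=18: θ=217.8° here. β=57.9, B=98.4. 18·57.9/98.4 = 10.5915 → s = 10.5915

10.5915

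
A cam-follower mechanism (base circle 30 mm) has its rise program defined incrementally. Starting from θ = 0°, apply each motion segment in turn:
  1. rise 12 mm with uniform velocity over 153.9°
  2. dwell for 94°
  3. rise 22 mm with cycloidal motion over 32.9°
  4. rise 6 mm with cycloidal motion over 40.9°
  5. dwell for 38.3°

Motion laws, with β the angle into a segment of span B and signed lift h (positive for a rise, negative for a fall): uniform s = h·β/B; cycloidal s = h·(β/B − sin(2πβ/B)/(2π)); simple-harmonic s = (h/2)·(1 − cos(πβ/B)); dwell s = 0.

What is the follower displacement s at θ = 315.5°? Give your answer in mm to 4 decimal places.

seg 1 [0°–153.9°] uniform, h=12: full span → s += 12 → s = 12.0000
seg 2 [153.9°–247.9°] dwell: s stays 12.0000
seg 3 [247.9°–280.8°] cycloidal, h=22: full span → s += 22 → s = 34.0000
seg 4 [280.8°–321.7°] cycloidal, h=6: θ=315.5° here. β=34.7, B=40.9. 6·(0.8484 − sin(2π·0.8484)/(2π)) = 5.8686 → s = 39.8686

39.8686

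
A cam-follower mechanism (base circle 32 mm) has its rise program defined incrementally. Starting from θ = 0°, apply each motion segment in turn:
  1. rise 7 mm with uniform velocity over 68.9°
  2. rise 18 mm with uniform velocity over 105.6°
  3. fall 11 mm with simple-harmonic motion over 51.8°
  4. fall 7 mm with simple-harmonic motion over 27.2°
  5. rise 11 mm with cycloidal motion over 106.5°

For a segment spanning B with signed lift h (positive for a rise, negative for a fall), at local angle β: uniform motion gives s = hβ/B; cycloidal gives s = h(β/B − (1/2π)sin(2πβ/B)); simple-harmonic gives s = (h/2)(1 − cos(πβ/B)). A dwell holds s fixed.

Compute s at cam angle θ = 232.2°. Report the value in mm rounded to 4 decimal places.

seg 1 [0°–68.9°] uniform, h=7: full span → s += 7 → s = 7.0000
seg 2 [68.9°–174.5°] uniform, h=18: full span → s += 18 → s = 25.0000
seg 3 [174.5°–226.3°] simple-harmonic, h=-11: full span → s += -11 → s = 14.0000
seg 4 [226.3°–253.5°] simple-harmonic, h=-7: θ=232.2° here. β=5.9, B=27.2. -7/2·(1 − cos(π·0.2169)) = -0.7817 → s = 13.2183

13.2183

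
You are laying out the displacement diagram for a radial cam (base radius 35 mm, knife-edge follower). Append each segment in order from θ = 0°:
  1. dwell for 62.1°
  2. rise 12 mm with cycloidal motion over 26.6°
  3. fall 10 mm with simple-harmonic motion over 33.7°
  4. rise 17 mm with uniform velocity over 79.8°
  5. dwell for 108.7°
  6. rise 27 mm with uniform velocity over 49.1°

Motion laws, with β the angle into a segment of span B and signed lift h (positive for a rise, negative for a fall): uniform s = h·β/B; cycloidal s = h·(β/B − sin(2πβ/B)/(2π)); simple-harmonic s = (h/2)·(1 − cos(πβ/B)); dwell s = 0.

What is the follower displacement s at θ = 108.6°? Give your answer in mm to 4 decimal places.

seg 1 [0°–62.1°] dwell: s stays 0.0000
seg 2 [62.1°–88.7°] cycloidal, h=12: full span → s += 12 → s = 12.0000
seg 3 [88.7°–122.4°] simple-harmonic, h=-10: θ=108.6° here. β=19.9, B=33.7. -10/2·(1 − cos(π·0.5905)) = -6.4026 → s = 5.5974

5.5974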